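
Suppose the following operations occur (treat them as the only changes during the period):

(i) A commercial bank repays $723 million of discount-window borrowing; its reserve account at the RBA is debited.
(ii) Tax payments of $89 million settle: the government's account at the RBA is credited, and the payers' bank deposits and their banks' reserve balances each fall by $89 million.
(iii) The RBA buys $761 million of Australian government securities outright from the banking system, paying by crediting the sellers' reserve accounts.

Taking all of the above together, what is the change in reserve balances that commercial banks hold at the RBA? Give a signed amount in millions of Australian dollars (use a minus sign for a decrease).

-$51 million

Discount-window repayment $723 million: repayment is debited from reserves → −$723M.
Government account inflow $89 million: funds move from bank reserves into the government account → −$89M.
OMO purchase (from banks) $761 million: the RBA pays by crediting reserve accounts → +$761M.
Net: −723 − 89 + 761 = -$51 million.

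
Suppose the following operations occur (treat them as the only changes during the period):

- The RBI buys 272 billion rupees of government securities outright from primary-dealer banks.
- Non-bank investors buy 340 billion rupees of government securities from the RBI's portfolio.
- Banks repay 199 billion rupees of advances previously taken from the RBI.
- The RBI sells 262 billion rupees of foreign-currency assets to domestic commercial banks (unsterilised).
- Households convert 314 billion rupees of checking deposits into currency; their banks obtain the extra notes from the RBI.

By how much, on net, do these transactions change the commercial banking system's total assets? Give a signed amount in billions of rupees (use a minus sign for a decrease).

-853 billion

OMO purchase (from banks) 272 billion rupees: just an asset swap on bank balance sheets → 0.
Asset sale (to non-banks) 340 billion rupees: bank balance sheets shrink → −340B.
Discount-window repayment 199 billion rupees: bank balance sheets shrink → −199B.
FX sale 262 billion rupees: just an asset swap on bank balance sheets → 0.
Currency withdrawal 314 billion rupees: bank balance sheets shrink → −314B.
Net: 0 − 340 − 199 + 0 − 314 = -853 billion.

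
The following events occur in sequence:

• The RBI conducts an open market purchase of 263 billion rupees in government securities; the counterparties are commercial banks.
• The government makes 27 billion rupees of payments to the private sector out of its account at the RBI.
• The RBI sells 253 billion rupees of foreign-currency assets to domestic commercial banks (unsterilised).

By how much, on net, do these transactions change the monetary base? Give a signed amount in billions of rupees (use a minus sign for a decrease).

RBI balance sheet:
  Assets:      Securities +263B, Foreign assets −253B
  Liabilities: Bank reserves +37B, Government deposits −27B
Monetary base = currency + reserves: 0 + (+37B) = +37 billion.

+37 billion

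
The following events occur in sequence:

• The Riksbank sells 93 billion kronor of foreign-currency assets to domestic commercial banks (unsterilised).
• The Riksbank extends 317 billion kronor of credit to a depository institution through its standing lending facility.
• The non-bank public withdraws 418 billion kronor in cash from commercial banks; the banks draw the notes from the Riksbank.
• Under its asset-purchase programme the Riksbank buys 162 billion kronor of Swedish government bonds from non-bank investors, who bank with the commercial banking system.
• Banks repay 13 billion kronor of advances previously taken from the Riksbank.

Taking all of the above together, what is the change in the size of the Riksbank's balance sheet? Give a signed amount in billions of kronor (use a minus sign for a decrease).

FX sale 93 billion kronor: a Riksbank asset is shed → −93B.
Discount-window loan 317 billion kronor: a Riksbank asset is acquired → +317B.
Currency withdrawal 418 billion kronor: only the composition of liabilities changes → 0.
Asset purchase (from non-banks) 162 billion kronor: a Riksbank asset is acquired → +162B.
Discount-window repayment 13 billion kronor: a Riksbank asset is shed → −13B.
Net: −93 + 317 + 0 + 162 − 13 = +373 billion.

+373 billion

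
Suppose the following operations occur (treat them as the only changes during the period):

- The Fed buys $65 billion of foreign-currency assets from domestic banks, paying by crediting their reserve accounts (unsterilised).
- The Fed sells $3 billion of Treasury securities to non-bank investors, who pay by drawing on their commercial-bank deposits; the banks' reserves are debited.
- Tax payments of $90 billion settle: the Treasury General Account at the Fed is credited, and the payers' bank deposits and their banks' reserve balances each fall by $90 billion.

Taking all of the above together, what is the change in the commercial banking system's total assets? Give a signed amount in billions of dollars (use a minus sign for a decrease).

Fed balance sheet:
  Assets:      Securities −$3B, Foreign assets +$65B
  Liabilities: Bank reserves −$28B, Government deposits +$90B
Commercial banking system:
  Assets:      Reserves at CB −$28B, Foreign assets −$65B
  Liabilities: Checkable deposits −$93B
Change in total bank assets = -$93 billion.

-$93 billion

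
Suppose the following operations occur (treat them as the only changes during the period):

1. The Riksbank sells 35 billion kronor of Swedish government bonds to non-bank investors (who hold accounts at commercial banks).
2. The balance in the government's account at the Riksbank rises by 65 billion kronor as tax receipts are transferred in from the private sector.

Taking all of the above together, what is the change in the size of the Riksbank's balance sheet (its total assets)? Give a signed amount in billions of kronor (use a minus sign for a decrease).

-35 billion

Asset sale (to non-banks) 35 billion kronor: a Riksbank asset is shed → −35B.
Government account inflow 65 billion kronor: only the composition of liabilities changes → 0.
Net: −35 + 0 = -35 billion.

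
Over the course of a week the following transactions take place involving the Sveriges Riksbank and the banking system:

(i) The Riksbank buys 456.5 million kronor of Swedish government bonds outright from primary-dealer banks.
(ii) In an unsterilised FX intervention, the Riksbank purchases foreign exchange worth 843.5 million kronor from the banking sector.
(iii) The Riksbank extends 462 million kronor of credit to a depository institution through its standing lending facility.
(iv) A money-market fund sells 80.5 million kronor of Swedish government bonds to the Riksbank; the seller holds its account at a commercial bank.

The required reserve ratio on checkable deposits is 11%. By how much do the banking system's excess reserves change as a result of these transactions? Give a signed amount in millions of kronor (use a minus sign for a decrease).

+1833.645 million

OMO purchase (from banks) 456.5 million kronor: reserves +456.5M, deposits 0.
FX purchase 843.5 million kronor: reserves +843.5M, deposits 0.
Discount-window loan 462 million kronor: reserves +462M, deposits 0.
Asset purchase (from non-banks) 80.5 million kronor: reserves +80.5M, deposits +80.5M.
Totals: Δreserves = +1842.5M, Δdeposits = +80.5M.
Δrequired reserves = 11% × +80.5M = +8.855M.
Δexcess reserves = Δreserves − Δrequired = +1842.5M − (+8.855M) = +1833.645 million.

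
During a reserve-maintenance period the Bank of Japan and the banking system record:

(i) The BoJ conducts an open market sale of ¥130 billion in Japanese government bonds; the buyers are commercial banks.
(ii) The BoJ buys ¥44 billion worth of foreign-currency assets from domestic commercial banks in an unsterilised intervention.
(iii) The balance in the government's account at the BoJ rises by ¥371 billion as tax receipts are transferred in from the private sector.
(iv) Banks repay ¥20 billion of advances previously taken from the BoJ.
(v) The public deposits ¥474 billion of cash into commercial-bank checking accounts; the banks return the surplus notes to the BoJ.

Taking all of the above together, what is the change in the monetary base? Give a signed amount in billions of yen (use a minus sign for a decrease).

-¥477 billion

OMO sale (to banks) ¥130 billion: BoJ balance sheet contracts → −¥130B.
FX purchase ¥44 billion: BoJ balance sheet expands → +¥44B.
Government account inflow ¥371 billion: reserves shift to a non-base liability → −¥371B.
Discount-window repayment ¥20 billion: BoJ balance sheet contracts → −¥20B.
Currency deposit ¥474 billion: just a shift between currency and reserves — both are base money → 0.
Net: −130 + 44 − 371 − 20 + 0 = -¥477 billion.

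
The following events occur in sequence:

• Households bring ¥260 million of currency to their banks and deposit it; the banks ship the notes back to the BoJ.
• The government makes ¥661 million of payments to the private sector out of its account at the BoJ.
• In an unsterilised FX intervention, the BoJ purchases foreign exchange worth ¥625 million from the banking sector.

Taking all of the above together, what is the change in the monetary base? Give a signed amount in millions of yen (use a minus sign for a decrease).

+¥1286 million

BoJ balance sheet:
  Assets:      Foreign assets +¥625M
  Liabilities: Bank reserves +¥1546M, Currency in circulation −¥260M, Government deposits −¥661M
Commercial banking system:
  Assets:      Reserves at CB +¥1546M, Foreign assets −¥625M
  Liabilities: Checkable deposits +¥921M
Monetary base = currency + reserves: −¥260M + (+¥1546M) = +¥1286 million.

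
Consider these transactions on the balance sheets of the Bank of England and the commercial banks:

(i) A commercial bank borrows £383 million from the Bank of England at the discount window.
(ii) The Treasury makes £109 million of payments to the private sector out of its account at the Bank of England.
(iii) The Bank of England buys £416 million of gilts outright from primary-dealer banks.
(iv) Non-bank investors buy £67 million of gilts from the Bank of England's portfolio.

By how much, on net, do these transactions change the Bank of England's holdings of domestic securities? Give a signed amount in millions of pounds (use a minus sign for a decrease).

Bank of England balance sheet:
  Assets:      Securities +£349M, Loans to banks +£383M
  Liabilities: Bank reserves +£841M, Government deposits −£109M
So the change in the Bank of England's holdings of domestic securities is +£349 million.

+£349 million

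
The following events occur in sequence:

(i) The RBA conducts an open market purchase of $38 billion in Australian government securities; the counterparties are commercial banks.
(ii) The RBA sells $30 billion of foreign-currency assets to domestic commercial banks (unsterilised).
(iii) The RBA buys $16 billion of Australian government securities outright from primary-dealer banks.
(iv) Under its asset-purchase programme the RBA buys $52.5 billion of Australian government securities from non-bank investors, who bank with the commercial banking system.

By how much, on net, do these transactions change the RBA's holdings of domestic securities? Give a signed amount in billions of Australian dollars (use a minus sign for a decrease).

+$106.5 billion

RBA balance sheet:
  Assets:      Securities +$106.5B, Foreign assets −$30B
  Liabilities: Bank reserves +$76.5B
So the change in the RBA's holdings of domestic securities is +$106.5 billion.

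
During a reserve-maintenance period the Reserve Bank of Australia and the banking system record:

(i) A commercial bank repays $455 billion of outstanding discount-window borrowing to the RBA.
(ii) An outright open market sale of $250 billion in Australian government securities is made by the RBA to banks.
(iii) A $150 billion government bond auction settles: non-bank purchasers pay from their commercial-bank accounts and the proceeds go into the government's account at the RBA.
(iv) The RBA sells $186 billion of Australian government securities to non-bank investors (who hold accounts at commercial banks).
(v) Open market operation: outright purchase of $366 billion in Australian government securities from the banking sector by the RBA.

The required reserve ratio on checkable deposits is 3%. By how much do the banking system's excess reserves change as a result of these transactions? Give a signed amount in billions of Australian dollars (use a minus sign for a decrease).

-$664.92 billion

Discount-window repayment $455 billion: reserves −$455B, deposits 0.
OMO sale (to banks) $250 billion: reserves −$250B, deposits 0.
Government account inflow $150 billion: reserves −$150B, deposits −$150B.
Asset sale (to non-banks) $186 billion: reserves −$186B, deposits −$186B.
OMO purchase (from banks) $366 billion: reserves +$366B, deposits 0.
Totals: Δreserves = −$675B, Δdeposits = −$336B.
Δrequired reserves = 3% × −$336B = −$10.08B.
Δexcess reserves = Δreserves − Δrequired = −$675B − (−$10.08B) = -$664.92 billion.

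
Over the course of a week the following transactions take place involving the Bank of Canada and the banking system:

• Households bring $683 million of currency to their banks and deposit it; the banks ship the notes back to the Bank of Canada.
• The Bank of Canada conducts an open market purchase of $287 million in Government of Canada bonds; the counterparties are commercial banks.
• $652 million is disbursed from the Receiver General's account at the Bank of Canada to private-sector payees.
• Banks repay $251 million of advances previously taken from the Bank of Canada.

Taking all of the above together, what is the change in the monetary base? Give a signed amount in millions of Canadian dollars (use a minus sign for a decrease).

+$688 million

Currency deposit $683 million: just a shift between currency and reserves — both are base money → 0.
OMO purchase (from banks) $287 million: Bank of Canada balance sheet expands → +$287M.
Government spending $652 million: a non-base liability converts back to reserves → +$652M.
Discount-window repayment $251 million: Bank of Canada balance sheet contracts → −$251M.
Net: 0 + 287 + 652 − 251 = +$688 million.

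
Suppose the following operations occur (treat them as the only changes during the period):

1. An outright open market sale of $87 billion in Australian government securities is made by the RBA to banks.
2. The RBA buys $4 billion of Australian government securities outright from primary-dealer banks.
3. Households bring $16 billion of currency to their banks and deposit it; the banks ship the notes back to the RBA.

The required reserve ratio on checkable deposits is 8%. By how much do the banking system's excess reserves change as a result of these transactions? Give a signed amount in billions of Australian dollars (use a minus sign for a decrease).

OMO sale (to banks) $87 billion: reserves −$87B, deposits 0.
OMO purchase (from banks) $4 billion: reserves +$4B, deposits 0.
Currency deposit $16 billion: reserves +$16B, deposits +$16B.
Totals: Δreserves = −$67B, Δdeposits = +$16B.
Δrequired reserves = 8% × +$16B = +$1.28B.
Δexcess reserves = Δreserves − Δrequired = −$67B − (+$1.28B) = -$68.28 billion.

-$68.28 billion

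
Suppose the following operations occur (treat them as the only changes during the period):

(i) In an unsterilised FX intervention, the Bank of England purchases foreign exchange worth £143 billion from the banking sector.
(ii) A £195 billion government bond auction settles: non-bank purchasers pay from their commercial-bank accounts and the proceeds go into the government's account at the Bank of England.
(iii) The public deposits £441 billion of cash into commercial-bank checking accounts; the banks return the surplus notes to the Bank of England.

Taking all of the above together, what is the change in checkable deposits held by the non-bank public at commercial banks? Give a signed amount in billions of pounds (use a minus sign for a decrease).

+£246 billion

FX purchase £143 billion: the counterparty is a bank, so public deposits are unchanged → 0.
Government account inflow £195 billion: non-bank counterparties' bank balances fall → −£195B.
Currency deposit £441 billion: non-bank counterparties' bank balances rise → +£441B.
Net: 0 − 195 + 441 = +£246 billion.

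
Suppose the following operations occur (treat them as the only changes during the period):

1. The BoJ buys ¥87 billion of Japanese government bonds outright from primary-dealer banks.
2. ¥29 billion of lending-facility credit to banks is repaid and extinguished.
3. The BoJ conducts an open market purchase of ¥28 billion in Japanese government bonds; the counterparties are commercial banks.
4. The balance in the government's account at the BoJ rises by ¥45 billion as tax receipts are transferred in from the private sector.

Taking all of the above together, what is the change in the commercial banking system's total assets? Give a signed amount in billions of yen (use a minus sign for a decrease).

BoJ balance sheet:
  Assets:      Securities +¥115B, Loans to banks −¥29B
  Liabilities: Bank reserves +¥41B, Government deposits +¥45B
Commercial banking system:
  Assets:      Reserves at CB +¥41B, Securities −¥115B
  Liabilities: Checkable deposits −¥45B, Borrowings from CB −¥29B
Change in total bank assets = -¥74 billion.

-¥74 billion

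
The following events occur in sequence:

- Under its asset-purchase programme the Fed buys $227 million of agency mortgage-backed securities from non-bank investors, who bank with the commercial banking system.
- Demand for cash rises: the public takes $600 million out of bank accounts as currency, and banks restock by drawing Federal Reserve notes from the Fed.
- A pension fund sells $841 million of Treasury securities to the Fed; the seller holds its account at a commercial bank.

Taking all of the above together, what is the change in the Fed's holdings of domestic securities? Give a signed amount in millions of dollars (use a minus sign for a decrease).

Asset purchase (from non-banks) $227 million: securities added to the Fed's portfolio → +$227M.
Currency withdrawal $600 million: the Fed's securities portfolio is untouched → 0.
Asset purchase (from non-banks) $841 million: securities added to the Fed's portfolio → +$841M.
Net: 227 + 0 + 841 = +$1068 million.

+$1068 million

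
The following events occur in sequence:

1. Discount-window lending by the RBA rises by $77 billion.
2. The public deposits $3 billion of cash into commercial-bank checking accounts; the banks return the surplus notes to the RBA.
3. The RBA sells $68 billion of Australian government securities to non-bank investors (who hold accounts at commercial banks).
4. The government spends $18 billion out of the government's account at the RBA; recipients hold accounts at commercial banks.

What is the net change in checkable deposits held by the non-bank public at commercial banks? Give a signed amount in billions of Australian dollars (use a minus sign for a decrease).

Discount-window loan $77 billion: the counterparty is a bank, so public deposits are unchanged → 0.
Currency deposit $3 billion: non-bank counterparties' bank balances rise → +$3B.
Asset sale (to non-banks) $68 billion: non-bank counterparties' bank balances fall → −$68B.
Government spending $18 billion: non-bank counterparties' bank balances rise → +$18B.
Net: 0 + 3 − 68 + 18 = -$47 billion.

-$47 billion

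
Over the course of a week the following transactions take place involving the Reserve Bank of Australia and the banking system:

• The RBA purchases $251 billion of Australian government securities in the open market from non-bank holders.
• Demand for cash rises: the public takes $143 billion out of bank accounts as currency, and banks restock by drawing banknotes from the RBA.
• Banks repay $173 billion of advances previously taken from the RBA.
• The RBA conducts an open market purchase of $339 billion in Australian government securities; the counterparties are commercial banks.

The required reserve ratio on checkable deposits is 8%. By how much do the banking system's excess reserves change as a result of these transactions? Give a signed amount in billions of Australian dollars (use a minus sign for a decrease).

+$265.36 billion

Asset purchase (from non-banks) $251 billion: reserves +$251B, deposits +$251B.
Currency withdrawal $143 billion: reserves −$143B, deposits −$143B.
Discount-window repayment $173 billion: reserves −$173B, deposits 0.
OMO purchase (from banks) $339 billion: reserves +$339B, deposits 0.
Totals: Δreserves = +$274B, Δdeposits = +$108B.
Δrequired reserves = 8% × +$108B = +$8.64B.
Δexcess reserves = Δreserves − Δrequired = +$274B − (+$8.64B) = +$265.36 billion.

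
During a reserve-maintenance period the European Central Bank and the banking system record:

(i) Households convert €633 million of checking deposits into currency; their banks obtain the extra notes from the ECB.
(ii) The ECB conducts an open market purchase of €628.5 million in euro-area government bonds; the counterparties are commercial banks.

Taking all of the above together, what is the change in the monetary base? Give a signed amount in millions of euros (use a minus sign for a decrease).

ECB balance sheet:
  Assets:      Securities +€628.5M
  Liabilities: Bank reserves −€4.5M, Currency in circulation +€633M
Commercial banking system:
  Assets:      Reserves at CB −€4.5M, Securities −€628.5M
  Liabilities: Checkable deposits −€633M
Monetary base = currency + reserves: +€633M + (−€4.5M) = +€628.5 million.

+€628.5 million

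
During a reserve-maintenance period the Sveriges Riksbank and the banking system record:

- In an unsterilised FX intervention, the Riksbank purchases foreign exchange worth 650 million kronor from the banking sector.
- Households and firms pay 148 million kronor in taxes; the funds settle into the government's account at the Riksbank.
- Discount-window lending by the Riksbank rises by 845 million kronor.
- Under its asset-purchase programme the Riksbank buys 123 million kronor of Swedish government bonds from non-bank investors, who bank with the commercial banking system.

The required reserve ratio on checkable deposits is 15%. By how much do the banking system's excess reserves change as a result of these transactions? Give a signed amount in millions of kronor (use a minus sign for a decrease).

FX purchase 650 million kronor: reserves +650M, deposits 0.
Government account inflow 148 million kronor: reserves −148M, deposits −148M.
Discount-window loan 845 million kronor: reserves +845M, deposits 0.
Asset purchase (from non-banks) 123 million kronor: reserves +123M, deposits +123M.
Totals: Δreserves = +1470M, Δdeposits = −25M.
Δrequired reserves = 15% × −25M = −3.75M.
Δexcess reserves = Δreserves − Δrequired = +1470M − (−3.75M) = +1473.75 million.

+1473.75 million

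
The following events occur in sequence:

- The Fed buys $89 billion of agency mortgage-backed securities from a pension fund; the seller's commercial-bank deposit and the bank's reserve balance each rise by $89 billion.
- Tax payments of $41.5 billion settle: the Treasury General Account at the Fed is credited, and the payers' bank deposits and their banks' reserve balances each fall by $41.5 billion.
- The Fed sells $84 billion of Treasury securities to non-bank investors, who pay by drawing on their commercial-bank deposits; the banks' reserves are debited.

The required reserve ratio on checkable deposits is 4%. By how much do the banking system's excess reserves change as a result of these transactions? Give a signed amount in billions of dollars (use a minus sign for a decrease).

-$35.04 billion

Asset purchase (from non-banks) $89 billion: reserves +$89B, deposits +$89B.
Government account inflow $41.5 billion: reserves −$41.5B, deposits −$41.5B.
Asset sale (to non-banks) $84 billion: reserves −$84B, deposits −$84B.
Totals: Δreserves = −$36.5B, Δdeposits = −$36.5B.
Δrequired reserves = 4% × −$36.5B = −$1.46B.
Δexcess reserves = Δreserves − Δrequired = −$36.5B − (−$1.46B) = -$35.04 billion.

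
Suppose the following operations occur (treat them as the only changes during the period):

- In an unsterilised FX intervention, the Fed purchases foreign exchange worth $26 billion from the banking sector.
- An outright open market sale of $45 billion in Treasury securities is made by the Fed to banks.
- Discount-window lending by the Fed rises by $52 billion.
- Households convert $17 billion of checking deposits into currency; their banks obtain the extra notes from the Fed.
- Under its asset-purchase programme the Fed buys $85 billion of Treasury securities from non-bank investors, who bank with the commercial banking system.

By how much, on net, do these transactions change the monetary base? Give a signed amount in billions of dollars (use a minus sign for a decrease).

+$118 billion

FX purchase $26 billion: Fed balance sheet expands → +$26B.
OMO sale (to banks) $45 billion: Fed balance sheet contracts → −$45B.
Discount-window loan $52 billion: Fed balance sheet expands → +$52B.
Currency withdrawal $17 billion: just a shift between currency and reserves — both are base money → 0.
Asset purchase (from non-banks) $85 billion: Fed balance sheet expands → +$85B.
Net: 26 − 45 + 52 + 0 + 85 = +$118 billion.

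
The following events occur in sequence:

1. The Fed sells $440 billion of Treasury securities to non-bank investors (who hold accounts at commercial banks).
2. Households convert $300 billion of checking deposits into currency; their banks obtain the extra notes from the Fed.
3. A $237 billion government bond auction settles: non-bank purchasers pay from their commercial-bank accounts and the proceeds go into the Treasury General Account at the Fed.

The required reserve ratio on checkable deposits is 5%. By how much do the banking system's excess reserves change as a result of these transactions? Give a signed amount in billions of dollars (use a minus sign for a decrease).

-$928.15 billion

Asset sale (to non-banks) $440 billion: reserves −$440B, deposits −$440B.
Currency withdrawal $300 billion: reserves −$300B, deposits −$300B.
Government account inflow $237 billion: reserves −$237B, deposits −$237B.
Totals: Δreserves = −$977B, Δdeposits = −$977B.
Δrequired reserves = 5% × −$977B = −$48.85B.
Δexcess reserves = Δreserves − Δrequired = −$977B − (−$48.85B) = -$928.15 billion.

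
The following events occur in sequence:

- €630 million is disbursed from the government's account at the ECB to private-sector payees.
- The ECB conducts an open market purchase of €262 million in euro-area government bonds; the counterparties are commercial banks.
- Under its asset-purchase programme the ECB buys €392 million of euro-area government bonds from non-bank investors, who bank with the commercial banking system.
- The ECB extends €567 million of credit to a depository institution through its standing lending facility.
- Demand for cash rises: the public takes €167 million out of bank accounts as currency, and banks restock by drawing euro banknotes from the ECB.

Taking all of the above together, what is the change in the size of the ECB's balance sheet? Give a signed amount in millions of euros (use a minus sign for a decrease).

ECB balance sheet:
  Assets:      Securities +€654M, Loans to banks +€567M
  Liabilities: Bank reserves +€1684M, Currency in circulation +€167M, Government deposits −€630M
Commercial banking system:
  Assets:      Reserves at CB +€1684M, Securities −€262M
  Liabilities: Checkable deposits +€855M, Borrowings from CB +€567M
Change in total ECB assets = +€1221 million.

+€1221 million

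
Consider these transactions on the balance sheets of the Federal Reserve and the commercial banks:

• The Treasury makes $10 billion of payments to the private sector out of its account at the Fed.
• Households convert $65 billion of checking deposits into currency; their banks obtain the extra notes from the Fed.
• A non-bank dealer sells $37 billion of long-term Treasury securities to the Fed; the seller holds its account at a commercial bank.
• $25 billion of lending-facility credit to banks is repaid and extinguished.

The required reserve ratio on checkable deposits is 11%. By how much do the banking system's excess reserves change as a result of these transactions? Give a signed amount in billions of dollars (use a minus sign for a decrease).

-$41.02 billion

Government spending $10 billion: reserves +$10B, deposits +$10B.
Currency withdrawal $65 billion: reserves −$65B, deposits −$65B.
Asset purchase (from non-banks) $37 billion: reserves +$37B, deposits +$37B.
Discount-window repayment $25 billion: reserves −$25B, deposits 0.
Totals: Δreserves = −$43B, Δdeposits = −$18B.
Δrequired reserves = 11% × −$18B = −$1.98B.
Δexcess reserves = Δreserves − Δrequired = −$43B − (−$1.98B) = -$41.02 billion.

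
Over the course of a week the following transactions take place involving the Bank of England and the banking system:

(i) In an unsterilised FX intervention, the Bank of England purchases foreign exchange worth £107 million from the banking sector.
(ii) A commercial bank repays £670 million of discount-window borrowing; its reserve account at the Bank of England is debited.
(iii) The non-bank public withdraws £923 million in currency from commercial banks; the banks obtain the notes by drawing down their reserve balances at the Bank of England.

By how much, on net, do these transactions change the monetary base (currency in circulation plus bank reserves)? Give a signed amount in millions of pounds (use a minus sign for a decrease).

-£563 million

Bank of England balance sheet:
  Assets:      Loans to banks −£670M, Foreign assets +£107M
  Liabilities: Bank reserves −£1486M, Currency in circulation +£923M
Monetary base = currency + reserves: +£923M + (−£1486M) = -£563 million.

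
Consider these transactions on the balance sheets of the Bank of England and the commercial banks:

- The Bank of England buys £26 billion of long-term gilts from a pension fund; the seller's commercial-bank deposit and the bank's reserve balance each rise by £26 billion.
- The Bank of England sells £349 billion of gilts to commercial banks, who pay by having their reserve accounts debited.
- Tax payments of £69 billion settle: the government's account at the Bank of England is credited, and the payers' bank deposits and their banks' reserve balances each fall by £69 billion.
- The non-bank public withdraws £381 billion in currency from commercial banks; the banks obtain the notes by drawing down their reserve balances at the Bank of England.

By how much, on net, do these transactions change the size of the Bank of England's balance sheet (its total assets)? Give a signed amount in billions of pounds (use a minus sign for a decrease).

Bank of England balance sheet:
  Assets:      Securities −£323B
  Liabilities: Bank reserves −£773B, Currency in circulation +£381B, Government deposits +£69B
Change in total Bank of England assets = -£323 billion.

-£323 billion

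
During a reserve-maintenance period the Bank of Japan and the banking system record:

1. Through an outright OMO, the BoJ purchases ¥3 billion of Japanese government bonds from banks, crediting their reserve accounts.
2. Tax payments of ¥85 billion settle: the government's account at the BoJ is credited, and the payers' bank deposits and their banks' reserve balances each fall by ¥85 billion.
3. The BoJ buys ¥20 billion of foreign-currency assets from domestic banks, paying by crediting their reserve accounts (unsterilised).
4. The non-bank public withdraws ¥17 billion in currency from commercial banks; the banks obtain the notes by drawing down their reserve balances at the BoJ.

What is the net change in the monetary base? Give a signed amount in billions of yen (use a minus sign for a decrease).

-¥62 billion

OMO purchase (from banks) ¥3 billion: BoJ balance sheet expands → +¥3B.
Government account inflow ¥85 billion: reserves shift to a non-base liability → −¥85B.
FX purchase ¥20 billion: BoJ balance sheet expands → +¥20B.
Currency withdrawal ¥17 billion: just a shift between currency and reserves — both are base money → 0.
Net: 3 − 85 + 20 + 0 = -¥62 billion.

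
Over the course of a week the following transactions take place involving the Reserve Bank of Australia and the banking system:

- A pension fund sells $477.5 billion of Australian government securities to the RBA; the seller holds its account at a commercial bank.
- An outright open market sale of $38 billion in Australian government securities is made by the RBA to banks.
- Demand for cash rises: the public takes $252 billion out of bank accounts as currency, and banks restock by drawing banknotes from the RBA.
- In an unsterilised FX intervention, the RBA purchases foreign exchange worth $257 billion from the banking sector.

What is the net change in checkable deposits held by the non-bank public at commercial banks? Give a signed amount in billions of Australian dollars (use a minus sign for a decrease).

Asset purchase (from non-banks) $477.5 billion: non-bank counterparties' bank balances rise → +$477.5B.
OMO sale (to banks) $38 billion: the counterparty is a bank, so public deposits are unchanged → 0.
Currency withdrawal $252 billion: non-bank counterparties' bank balances fall → −$252B.
FX purchase $257 billion: the counterparty is a bank, so public deposits are unchanged → 0.
Net: 477.5 + 0 − 252 + 0 = +$225.5 billion.

+$225.5 billion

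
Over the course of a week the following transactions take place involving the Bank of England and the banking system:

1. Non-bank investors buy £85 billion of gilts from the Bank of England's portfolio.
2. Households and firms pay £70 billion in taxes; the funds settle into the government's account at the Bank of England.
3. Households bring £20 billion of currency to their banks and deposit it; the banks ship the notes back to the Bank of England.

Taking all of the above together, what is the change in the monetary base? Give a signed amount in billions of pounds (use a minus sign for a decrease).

-£155 billion

Bank of England balance sheet:
  Assets:      Securities −£85B
  Liabilities: Bank reserves −£135B, Currency in circulation −£20B, Government deposits +£70B
Commercial banking system:
  Assets:      Reserves at CB −£135B
  Liabilities: Checkable deposits −£135B
Monetary base = currency + reserves: −£20B + (−£135B) = -£155 billion.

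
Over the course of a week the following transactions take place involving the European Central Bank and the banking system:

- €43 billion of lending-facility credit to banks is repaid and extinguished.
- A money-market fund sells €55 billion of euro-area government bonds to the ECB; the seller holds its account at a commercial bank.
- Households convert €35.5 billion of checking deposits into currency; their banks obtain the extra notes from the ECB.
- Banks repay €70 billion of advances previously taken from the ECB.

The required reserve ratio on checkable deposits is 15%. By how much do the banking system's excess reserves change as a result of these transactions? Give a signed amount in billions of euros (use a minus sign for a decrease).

-€96.425 billion

Discount-window repayment €43 billion: reserves −€43B, deposits 0.
Asset purchase (from non-banks) €55 billion: reserves +€55B, deposits +€55B.
Currency withdrawal €35.5 billion: reserves −€35.5B, deposits −€35.5B.
Discount-window repayment €70 billion: reserves −€70B, deposits 0.
Totals: Δreserves = −€93.5B, Δdeposits = +€19.5B.
Δrequired reserves = 15% × +€19.5B = +€2.925B.
Δexcess reserves = Δreserves − Δrequired = −€93.5B − (+€2.925B) = -€96.425 billion.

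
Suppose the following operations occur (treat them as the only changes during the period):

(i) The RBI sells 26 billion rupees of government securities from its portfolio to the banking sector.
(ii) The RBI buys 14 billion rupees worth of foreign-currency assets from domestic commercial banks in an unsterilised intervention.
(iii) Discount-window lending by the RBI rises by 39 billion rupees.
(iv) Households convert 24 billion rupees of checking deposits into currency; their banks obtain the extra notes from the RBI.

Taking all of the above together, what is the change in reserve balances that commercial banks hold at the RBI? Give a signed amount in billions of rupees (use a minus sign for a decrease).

+3 billion

RBI balance sheet:
  Assets:      Securities −26B, Loans to banks +39B, Foreign assets +14B
  Liabilities: Bank reserves +3B, Currency in circulation +24B
So the change in reserve balances that commercial banks hold at the RBI is +3 billion.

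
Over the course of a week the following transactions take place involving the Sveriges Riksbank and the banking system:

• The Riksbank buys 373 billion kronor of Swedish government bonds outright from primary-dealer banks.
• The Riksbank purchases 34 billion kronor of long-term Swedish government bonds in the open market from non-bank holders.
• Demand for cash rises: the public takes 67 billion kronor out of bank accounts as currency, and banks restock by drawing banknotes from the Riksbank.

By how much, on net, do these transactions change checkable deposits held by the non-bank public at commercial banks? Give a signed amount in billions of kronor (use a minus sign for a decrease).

-33 billion

OMO purchase (from banks) 373 billion kronor: the counterparty is a bank, so public deposits are unchanged → 0.
Asset purchase (from non-banks) 34 billion kronor: non-bank counterparties' bank balances rise → +34B.
Currency withdrawal 67 billion kronor: non-bank counterparties' bank balances fall → −67B.
Net: 0 + 34 − 67 = -33 billion.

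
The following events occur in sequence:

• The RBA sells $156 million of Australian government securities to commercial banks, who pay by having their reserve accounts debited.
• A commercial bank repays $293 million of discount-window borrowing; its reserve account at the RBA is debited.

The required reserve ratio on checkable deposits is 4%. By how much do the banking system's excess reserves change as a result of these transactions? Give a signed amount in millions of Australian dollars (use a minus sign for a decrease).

-$449 million

OMO sale (to banks) $156 million: reserves −$156M, deposits 0.
Discount-window repayment $293 million: reserves −$293M, deposits 0.
Totals: Δreserves = −$449M, Δdeposits = 0.
Δrequired reserves = 4% × 0 = 0.
Δexcess reserves = Δreserves − Δrequired = −$449M − (0) = -$449 million.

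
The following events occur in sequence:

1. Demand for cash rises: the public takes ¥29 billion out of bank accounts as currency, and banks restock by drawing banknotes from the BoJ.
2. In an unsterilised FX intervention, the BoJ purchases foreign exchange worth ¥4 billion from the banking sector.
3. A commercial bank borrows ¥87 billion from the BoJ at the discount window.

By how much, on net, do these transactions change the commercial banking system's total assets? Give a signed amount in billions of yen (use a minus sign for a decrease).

+¥58 billion

BoJ balance sheet:
  Assets:      Loans to banks +¥87B, Foreign assets +¥4B
  Liabilities: Bank reserves +¥62B, Currency in circulation +¥29B
Commercial banking system:
  Assets:      Reserves at CB +¥62B, Foreign assets −¥4B
  Liabilities: Checkable deposits −¥29B, Borrowings from CB +¥87B
Change in total bank assets = +¥58 billion.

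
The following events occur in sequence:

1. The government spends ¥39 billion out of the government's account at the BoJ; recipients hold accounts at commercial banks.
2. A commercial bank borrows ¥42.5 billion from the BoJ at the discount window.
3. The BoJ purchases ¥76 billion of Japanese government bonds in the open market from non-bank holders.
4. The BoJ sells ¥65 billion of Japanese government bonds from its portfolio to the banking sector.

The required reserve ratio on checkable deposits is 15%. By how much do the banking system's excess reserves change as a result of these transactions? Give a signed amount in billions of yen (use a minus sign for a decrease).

Government spending ¥39 billion: reserves +¥39B, deposits +¥39B.
Discount-window loan ¥42.5 billion: reserves +¥42.5B, deposits 0.
Asset purchase (from non-banks) ¥76 billion: reserves +¥76B, deposits +¥76B.
OMO sale (to banks) ¥65 billion: reserves −¥65B, deposits 0.
Totals: Δreserves = +¥92.5B, Δdeposits = +¥115B.
Δrequired reserves = 15% × +¥115B = +¥17.25B.
Δexcess reserves = Δreserves − Δrequired = +¥92.5B − (+¥17.25B) = +¥75.25 billion.

+¥75.25 billion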